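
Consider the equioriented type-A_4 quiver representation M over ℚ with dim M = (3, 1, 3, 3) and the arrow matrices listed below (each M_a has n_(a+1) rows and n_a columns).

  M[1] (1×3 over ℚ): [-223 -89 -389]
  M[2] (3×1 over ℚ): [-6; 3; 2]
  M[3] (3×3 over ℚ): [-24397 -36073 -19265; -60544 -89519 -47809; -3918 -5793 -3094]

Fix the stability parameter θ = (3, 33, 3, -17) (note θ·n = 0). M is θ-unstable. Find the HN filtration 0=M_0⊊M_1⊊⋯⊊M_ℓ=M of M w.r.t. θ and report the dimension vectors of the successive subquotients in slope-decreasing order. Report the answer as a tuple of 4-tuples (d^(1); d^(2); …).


Barcode: M ≅ I[1,1]^2, I[1,4], I[3,4]^2. HN layers by μ_θ (3 steps, strictly decreasing):
  μ^(1)=19/3; μ^(2)=3; μ^(3)=-7

((0, 1, 1, 1); (3, 0, 0, 0); (0, 0, 2, 2))


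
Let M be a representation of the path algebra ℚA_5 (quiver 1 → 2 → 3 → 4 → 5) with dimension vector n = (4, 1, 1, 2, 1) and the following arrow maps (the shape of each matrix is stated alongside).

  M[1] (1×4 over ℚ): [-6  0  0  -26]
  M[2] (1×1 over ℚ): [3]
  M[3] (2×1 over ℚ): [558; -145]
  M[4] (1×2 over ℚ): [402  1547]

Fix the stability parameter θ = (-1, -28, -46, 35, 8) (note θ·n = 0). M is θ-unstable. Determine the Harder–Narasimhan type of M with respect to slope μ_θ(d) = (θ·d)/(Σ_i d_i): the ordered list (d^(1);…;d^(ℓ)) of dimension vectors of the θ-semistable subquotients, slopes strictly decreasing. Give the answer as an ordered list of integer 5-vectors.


Via rank(M_{q-1}∘⋯∘M_p): M ≅ I[1,1]^3, I[1,5], I[4,4].
μ_θ-semistable layers: μ^(1)=35; μ^(2)=43/2; μ^(3)=-1; μ^(4)=-25

((0, 0, 0, 1, 0); (0, 0, 0, 1, 1); (3, 0, 0, 0, 0); (1, 1, 1, 0, 0))


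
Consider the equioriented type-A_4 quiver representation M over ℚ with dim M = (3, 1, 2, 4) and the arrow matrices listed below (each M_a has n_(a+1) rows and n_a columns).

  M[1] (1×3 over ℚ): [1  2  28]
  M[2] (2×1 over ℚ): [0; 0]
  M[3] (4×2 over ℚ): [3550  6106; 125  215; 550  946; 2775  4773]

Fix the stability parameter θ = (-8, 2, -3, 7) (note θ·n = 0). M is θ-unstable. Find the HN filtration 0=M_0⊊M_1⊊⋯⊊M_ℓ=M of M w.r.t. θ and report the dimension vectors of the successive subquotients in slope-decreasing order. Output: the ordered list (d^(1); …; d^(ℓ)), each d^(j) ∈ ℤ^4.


Via rank(M_{q-1}∘⋯∘M_p): M ≅ I[1,1]^2, I[1,2], I[3,3], I[3,4], I[4,4]^3.
μ_θ-semistable layers: μ^(1)=7; μ^(2)=2; μ^(3)=-3; μ^(4)=-8

((0, 0, 0, 4); (0, 1, 0, 0); (0, 0, 2, 0); (3, 0, 0, 0))


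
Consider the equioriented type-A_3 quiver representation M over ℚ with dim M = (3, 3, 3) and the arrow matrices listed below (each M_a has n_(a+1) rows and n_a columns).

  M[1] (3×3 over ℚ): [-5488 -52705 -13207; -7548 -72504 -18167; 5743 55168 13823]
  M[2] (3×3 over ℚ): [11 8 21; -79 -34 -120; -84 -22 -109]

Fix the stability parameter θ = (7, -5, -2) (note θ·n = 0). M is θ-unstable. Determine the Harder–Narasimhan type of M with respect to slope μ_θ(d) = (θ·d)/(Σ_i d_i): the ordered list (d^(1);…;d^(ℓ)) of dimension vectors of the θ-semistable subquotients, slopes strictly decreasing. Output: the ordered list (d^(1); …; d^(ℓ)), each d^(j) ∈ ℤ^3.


Barcode: M ≅ I[1,2], I[1,3]^2, I[3,3]. HN layers by μ_θ (3 steps, strictly decreasing):
  μ^(1)=1; μ^(2)=0; μ^(3)=-2

((1, 1, 0); (2, 2, 2); (0, 0, 1))


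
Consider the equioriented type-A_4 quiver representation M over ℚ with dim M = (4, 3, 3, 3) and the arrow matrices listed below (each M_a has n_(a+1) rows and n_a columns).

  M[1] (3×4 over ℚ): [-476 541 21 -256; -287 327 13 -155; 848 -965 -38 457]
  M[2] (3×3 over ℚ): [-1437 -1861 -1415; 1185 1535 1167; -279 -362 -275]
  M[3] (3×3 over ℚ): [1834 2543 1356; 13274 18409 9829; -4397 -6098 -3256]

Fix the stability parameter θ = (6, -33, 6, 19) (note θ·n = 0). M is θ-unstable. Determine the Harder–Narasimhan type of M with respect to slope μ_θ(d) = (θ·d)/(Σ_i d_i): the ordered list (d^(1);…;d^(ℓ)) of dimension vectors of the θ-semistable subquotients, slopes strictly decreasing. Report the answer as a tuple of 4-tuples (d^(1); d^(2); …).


Via rank(M_{q-1}∘⋯∘M_p): M ≅ I[1,1], I[1,2], I[1,4]^2, I[3,4].
μ_θ-semistable layers: μ^(1)=19; μ^(2)=6; μ^(3)=-27/2

((0, 0, 0, 3); (1, 0, 3, 0); (3, 3, 0, 0))


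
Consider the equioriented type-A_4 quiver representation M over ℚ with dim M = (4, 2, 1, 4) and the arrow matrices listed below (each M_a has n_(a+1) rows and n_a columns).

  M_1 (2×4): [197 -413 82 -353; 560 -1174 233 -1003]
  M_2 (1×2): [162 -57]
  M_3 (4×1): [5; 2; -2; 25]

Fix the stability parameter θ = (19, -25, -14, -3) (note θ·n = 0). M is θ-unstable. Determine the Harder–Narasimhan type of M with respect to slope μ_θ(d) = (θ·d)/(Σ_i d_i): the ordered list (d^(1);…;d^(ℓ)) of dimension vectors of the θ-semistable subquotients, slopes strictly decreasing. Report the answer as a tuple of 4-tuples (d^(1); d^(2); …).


Barcode: M ≅ I[1,1]^2, I[1,2], I[1,4], I[4,4]^3. HN layers by μ_θ (3 steps, strictly decreasing):
  μ^(1)=19; μ^(2)=-3; μ^(3)=-20/3

((2, 0, 0, 0); (1, 1, 0, 4); (1, 1, 1, 0))


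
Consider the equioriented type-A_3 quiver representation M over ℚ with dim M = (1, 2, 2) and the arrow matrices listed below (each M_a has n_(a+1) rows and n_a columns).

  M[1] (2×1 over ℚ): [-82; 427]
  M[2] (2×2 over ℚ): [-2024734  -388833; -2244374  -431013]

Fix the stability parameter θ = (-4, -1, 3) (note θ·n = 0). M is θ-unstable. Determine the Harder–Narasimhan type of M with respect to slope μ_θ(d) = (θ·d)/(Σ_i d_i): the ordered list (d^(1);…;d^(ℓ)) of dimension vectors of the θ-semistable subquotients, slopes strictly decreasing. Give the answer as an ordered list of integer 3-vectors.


Barcode: M ≅ I[1,3], I[2,2], I[3,3]. HN layers by μ_θ (3 steps, strictly decreasing):
  μ^(1)=3; μ^(2)=-1; μ^(3)=-4

((0, 0, 2); (0, 2, 0); (1, 0, 0))


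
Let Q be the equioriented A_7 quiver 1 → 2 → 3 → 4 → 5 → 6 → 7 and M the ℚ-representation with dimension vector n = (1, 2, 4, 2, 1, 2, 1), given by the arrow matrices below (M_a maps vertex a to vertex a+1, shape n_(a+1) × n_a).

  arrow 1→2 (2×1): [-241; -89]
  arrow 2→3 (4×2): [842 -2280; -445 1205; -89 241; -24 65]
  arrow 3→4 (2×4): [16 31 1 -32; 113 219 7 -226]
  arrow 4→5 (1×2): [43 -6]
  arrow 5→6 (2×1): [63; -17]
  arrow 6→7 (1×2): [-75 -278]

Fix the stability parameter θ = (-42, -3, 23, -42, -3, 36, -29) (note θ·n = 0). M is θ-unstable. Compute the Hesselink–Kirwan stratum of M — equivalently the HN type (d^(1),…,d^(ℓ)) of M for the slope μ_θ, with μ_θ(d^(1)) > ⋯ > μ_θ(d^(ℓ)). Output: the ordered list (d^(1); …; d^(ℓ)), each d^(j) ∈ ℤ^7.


Interval decomposition of M: I[1,3], I[2,7], I[3,3], I[3,4], I[6,6].
HN type (ℓ=7): μ^(1)=36; μ^(2)=23; μ^(3)=7/2; μ^(4)=-3; μ^(5)=-22/3; μ^(6)=-19/2; μ^(7)=-42

((0, 0, 0, 0, 0, 1, 0); (0, 0, 2, 0, 0, 0, 0); (0, 0, 0, 0, 0, 1, 1); (0, 1, 0, 0, 1, 0, 0); (0, 1, 1, 1, 0, 0, 0); (0, 0, 1, 1, 0, 0, 0); (1, 0, 0, 0, 0, 0, 0))


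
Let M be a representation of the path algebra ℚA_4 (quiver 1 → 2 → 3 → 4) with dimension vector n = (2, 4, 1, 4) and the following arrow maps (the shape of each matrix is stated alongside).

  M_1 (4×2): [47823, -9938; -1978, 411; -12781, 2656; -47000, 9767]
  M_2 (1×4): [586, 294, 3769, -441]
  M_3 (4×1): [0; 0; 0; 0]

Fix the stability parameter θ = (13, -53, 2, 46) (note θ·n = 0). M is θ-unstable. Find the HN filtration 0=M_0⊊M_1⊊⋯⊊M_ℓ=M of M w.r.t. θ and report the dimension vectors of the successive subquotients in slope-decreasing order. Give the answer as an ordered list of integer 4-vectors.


Barcode: M ≅ I[1,2], I[1,3], I[2,2]^2, I[4,4]^4. HN layers by μ_θ (4 steps, strictly decreasing):
  μ^(1)=46; μ^(2)=2; μ^(3)=-20; μ^(4)=-53

((0, 0, 0, 4); (0, 0, 1, 0); (2, 2, 0, 0); (0, 2, 0, 0))


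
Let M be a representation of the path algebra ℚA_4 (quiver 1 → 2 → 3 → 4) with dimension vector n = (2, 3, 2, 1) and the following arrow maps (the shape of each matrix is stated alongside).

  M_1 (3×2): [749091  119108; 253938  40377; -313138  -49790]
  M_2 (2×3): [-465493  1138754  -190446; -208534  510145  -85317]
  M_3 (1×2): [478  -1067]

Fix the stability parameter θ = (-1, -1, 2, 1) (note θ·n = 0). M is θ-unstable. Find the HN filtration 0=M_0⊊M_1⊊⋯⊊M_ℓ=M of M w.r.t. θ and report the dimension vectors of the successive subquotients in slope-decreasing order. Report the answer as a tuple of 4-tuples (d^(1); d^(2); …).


Via rank(M_{q-1}∘⋯∘M_p): M ≅ I[1,3], I[1,4], I[2,2].
μ_θ-semistable layers: μ^(1)=2; μ^(2)=3/2; μ^(3)=-1

((0, 0, 1, 0); (0, 0, 1, 1); (2, 3, 0, 0))


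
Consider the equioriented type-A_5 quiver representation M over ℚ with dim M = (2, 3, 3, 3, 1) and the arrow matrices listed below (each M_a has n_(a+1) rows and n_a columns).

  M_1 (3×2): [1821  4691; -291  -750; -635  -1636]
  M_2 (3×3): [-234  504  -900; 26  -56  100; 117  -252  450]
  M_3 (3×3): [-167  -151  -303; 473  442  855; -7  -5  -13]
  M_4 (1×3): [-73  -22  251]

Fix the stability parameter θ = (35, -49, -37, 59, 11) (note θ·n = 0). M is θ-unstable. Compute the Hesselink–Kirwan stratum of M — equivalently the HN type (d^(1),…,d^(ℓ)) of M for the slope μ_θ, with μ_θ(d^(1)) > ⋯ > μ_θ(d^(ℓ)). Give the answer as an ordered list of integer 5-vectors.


Barcode: M ≅ I[1,2], I[1,5], I[2,2], I[3,4]^2. HN layers by μ_θ (6 steps, strictly decreasing):
  μ^(1)=59; μ^(2)=35; μ^(3)=-7; μ^(4)=-17; μ^(5)=-37; μ^(6)=-49

((0, 0, 0, 2, 0); (0, 0, 0, 1, 1); (1, 1, 0, 0, 0); (1, 1, 1, 0, 0); (0, 0, 2, 0, 0); (0, 1, 0, 0, 0))


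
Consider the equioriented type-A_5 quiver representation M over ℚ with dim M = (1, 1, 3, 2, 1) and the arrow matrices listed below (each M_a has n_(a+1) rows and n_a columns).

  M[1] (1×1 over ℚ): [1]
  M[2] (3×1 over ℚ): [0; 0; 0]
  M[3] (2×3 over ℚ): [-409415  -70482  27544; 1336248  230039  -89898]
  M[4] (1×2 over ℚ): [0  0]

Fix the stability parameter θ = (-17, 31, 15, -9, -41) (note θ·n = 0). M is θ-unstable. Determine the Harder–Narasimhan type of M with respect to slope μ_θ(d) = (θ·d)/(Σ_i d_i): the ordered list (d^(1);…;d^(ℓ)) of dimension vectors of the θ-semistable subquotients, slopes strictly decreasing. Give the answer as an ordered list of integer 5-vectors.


Via rank(M_{q-1}∘⋯∘M_p): M ≅ I[1,2], I[3,3], I[3,4]^2, I[5,5].
μ_θ-semistable layers: μ^(1)=31; μ^(2)=15; μ^(3)=3; μ^(4)=-17; μ^(5)=-41

((0, 1, 0, 0, 0); (0, 0, 1, 0, 0); (0, 0, 2, 2, 0); (1, 0, 0, 0, 0); (0, 0, 0, 0, 1))


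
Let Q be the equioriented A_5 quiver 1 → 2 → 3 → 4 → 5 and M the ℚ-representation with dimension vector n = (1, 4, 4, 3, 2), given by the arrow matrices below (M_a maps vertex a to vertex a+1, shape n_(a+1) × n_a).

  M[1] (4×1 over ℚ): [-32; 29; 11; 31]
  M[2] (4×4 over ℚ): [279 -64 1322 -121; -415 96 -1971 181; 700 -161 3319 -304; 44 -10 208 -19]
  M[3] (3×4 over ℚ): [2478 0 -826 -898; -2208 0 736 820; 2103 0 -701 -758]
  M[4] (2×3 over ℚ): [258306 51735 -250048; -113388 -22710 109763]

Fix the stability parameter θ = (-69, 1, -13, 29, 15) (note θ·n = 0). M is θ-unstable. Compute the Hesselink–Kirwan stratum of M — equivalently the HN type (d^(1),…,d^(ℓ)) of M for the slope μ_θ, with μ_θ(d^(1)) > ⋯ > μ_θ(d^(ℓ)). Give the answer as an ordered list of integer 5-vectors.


Interval decomposition of M: I[1,5], I[2,3]^2, I[2,4], I[4,5].
HN type (ℓ=4): μ^(1)=29; μ^(2)=22; μ^(3)=-6; μ^(4)=-69

((0, 0, 0, 1, 0); (0, 0, 0, 2, 2); (0, 4, 4, 0, 0); (1, 0, 0, 0, 0))


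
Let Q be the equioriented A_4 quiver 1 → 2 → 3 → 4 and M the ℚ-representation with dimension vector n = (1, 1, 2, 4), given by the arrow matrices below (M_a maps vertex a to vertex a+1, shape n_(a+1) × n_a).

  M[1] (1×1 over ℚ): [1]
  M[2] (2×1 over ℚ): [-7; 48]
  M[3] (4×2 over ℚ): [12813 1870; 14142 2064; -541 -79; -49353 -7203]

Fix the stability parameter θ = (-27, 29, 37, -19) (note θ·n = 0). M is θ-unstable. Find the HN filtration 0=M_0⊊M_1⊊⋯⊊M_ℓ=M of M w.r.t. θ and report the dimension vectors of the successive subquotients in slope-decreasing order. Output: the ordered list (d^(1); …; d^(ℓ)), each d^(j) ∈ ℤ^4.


Via rank(M_{q-1}∘⋯∘M_p): M ≅ I[1,4], I[3,4], I[4,4]^2.
μ_θ-semistable layers: μ^(1)=47/3; μ^(2)=9; μ^(3)=-19; μ^(4)=-27

((0, 1, 1, 1); (0, 0, 1, 1); (0, 0, 0, 2); (1, 0, 0, 0))


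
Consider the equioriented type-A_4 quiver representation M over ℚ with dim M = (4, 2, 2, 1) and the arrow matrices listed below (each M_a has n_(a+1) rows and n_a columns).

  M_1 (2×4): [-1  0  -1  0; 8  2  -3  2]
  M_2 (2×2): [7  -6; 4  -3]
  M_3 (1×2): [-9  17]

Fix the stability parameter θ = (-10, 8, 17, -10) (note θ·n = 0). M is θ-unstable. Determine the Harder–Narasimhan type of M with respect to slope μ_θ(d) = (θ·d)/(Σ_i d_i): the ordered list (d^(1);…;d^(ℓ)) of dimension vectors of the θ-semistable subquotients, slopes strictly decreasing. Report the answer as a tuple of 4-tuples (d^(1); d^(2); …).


Interval decomposition of M: I[1,1]^2, I[1,3], I[1,4].
HN type (ℓ=4): μ^(1)=17; μ^(2)=8; μ^(3)=5; μ^(4)=-10

((0, 0, 1, 0); (0, 1, 0, 0); (0, 1, 1, 1); (4, 0, 0, 0))


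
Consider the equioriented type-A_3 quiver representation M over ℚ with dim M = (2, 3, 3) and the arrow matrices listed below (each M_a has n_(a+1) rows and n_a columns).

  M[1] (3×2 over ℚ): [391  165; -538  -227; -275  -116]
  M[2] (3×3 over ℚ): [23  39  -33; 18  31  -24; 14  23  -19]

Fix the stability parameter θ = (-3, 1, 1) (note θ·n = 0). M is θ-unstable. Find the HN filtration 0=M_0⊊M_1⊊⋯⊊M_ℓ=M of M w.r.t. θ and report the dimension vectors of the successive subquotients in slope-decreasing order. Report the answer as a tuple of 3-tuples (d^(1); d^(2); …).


Barcode: M ≅ I[1,3]^2, I[2,3]. HN layers by μ_θ (2 steps, strictly decreasing):
  μ^(1)=1; μ^(2)=-3

((0, 3, 3); (2, 0, 0))


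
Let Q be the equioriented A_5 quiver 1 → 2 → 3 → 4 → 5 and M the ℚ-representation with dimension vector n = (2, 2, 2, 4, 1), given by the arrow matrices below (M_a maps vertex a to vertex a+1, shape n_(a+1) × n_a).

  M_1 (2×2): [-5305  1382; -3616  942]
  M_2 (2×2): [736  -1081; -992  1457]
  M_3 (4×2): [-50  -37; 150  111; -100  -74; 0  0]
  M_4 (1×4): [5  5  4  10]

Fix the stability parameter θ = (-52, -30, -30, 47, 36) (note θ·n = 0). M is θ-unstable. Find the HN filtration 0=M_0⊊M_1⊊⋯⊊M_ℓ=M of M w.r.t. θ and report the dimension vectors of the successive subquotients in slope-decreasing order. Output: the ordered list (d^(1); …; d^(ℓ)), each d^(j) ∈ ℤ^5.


Barcode: M ≅ I[1,2], I[1,5], I[3,3], I[4,4]^3. HN layers by μ_θ (4 steps, strictly decreasing):
  μ^(1)=47; μ^(2)=83/2; μ^(3)=-30; μ^(4)=-52

((0, 0, 0, 3, 0); (0, 0, 0, 1, 1); (0, 2, 2, 0, 0); (2, 0, 0, 0, 0))


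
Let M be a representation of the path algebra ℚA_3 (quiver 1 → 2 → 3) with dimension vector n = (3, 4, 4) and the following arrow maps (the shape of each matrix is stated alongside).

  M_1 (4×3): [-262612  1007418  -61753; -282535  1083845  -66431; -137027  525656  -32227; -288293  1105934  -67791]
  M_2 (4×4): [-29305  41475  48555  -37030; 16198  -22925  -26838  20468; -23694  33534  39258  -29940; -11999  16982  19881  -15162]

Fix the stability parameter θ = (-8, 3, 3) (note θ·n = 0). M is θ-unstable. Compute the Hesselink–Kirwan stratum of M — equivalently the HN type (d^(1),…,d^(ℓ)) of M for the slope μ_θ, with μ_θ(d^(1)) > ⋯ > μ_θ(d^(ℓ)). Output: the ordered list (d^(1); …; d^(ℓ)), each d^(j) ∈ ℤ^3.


Interval decomposition of M: I[1,2], I[1,3]^2, I[2,2], I[3,3]^2.
HN type (ℓ=2): μ^(1)=3; μ^(2)=-8

((0, 4, 4); (3, 0, 0))


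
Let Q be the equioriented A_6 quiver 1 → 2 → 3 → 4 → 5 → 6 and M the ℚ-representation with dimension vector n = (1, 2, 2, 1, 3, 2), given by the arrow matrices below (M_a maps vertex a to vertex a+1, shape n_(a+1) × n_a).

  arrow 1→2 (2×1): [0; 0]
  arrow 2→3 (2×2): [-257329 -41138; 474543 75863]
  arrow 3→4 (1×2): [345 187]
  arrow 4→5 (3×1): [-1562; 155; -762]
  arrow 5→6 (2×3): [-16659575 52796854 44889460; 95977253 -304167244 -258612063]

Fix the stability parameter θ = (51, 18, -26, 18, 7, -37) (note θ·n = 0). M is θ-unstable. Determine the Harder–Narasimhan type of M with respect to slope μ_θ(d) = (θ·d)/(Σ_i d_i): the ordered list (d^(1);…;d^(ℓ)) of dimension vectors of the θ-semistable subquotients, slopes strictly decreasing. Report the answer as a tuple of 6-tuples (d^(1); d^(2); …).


Via rank(M_{q-1}∘⋯∘M_p): M ≅ I[1,1], I[2,3], I[2,5], I[5,6]^2.
μ_θ-semistable layers: μ^(1)=51; μ^(2)=25/2; μ^(3)=-4; μ^(4)=-15

((1, 0, 0, 0, 0, 0); (0, 0, 0, 1, 1, 0); (0, 2, 2, 0, 0, 0); (0, 0, 0, 0, 2, 2))


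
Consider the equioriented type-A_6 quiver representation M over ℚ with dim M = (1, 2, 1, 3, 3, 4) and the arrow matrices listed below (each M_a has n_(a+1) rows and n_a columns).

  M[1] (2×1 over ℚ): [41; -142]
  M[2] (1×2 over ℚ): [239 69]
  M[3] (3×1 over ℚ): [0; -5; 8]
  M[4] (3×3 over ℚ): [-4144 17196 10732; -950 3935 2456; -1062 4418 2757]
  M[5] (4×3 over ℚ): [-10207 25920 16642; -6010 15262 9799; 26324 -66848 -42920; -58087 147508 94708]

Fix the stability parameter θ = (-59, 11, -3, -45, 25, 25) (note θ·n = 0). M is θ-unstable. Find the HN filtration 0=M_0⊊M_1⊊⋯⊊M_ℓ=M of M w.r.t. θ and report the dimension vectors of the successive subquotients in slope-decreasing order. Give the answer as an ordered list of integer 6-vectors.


Via rank(M_{q-1}∘⋯∘M_p): M ≅ I[1,5], I[2,2], I[4,4], I[4,6], I[5,6], I[6,6]^2.
μ_θ-semistable layers: μ^(1)=25; μ^(2)=11; μ^(3)=-37/3; μ^(4)=-45; μ^(5)=-59

((0, 0, 0, 0, 3, 4); (0, 1, 0, 0, 0, 0); (0, 1, 1, 1, 0, 0); (0, 0, 0, 2, 0, 0); (1, 0, 0, 0, 0, 0))


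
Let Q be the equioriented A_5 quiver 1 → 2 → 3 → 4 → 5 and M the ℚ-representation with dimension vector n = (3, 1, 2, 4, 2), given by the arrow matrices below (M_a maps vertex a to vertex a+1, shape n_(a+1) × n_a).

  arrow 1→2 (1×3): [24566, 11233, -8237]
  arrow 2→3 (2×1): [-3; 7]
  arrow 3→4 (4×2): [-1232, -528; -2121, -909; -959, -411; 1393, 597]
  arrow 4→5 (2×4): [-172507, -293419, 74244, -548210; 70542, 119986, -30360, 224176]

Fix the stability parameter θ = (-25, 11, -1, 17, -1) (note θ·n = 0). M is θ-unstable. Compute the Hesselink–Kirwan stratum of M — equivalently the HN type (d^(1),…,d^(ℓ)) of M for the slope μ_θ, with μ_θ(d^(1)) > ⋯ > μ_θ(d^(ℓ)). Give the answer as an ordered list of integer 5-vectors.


Interval decomposition of M: I[1,1]^2, I[1,3], I[3,5], I[4,4]^2, I[4,5].
HN type (ℓ=5): μ^(1)=17; μ^(2)=8; μ^(3)=5; μ^(4)=-1; μ^(5)=-25

((0, 0, 0, 2, 0); (0, 0, 0, 2, 2); (0, 1, 1, 0, 0); (0, 0, 1, 0, 0); (3, 0, 0, 0, 0))


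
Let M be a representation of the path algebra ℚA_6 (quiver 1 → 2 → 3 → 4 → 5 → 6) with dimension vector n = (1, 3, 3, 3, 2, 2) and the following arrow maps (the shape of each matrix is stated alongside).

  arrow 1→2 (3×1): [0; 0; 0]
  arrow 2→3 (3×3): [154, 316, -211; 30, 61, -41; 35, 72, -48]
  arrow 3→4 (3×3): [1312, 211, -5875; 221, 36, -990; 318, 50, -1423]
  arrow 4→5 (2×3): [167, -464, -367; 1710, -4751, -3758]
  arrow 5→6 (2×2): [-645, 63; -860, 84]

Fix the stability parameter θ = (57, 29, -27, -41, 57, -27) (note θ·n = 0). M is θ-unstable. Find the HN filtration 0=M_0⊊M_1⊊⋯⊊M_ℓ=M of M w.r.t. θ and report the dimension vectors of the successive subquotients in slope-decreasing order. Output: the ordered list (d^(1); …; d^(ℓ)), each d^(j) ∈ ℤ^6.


Barcode: M ≅ I[1,1], I[2,4], I[2,5], I[2,6], I[6,6]. HN layers by μ_θ (4 steps, strictly decreasing):
  μ^(1)=57; μ^(2)=15; μ^(3)=-13; μ^(4)=-27

((1, 0, 0, 0, 1, 0); (0, 0, 0, 0, 1, 1); (0, 3, 3, 3, 0, 0); (0, 0, 0, 0, 0, 1))


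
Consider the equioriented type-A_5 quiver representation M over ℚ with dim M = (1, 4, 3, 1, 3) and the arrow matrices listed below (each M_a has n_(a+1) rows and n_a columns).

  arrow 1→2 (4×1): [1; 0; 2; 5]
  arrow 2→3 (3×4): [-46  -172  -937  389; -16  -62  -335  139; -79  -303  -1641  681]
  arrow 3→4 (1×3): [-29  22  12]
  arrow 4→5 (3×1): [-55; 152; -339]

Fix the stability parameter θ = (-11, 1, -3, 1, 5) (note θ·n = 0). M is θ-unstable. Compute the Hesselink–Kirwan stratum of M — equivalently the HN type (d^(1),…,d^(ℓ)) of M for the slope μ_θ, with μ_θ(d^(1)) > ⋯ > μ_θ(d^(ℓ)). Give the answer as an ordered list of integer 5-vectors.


Via rank(M_{q-1}∘⋯∘M_p): M ≅ I[1,5], I[2,2]^2, I[2,3], I[3,3], I[5,5]^2.
μ_θ-semistable layers: μ^(1)=5; μ^(2)=1; μ^(3)=-1; μ^(4)=-3; μ^(5)=-11

((0, 0, 0, 0, 3); (0, 2, 0, 1, 0); (0, 2, 2, 0, 0); (0, 0, 1, 0, 0); (1, 0, 0, 0, 0))


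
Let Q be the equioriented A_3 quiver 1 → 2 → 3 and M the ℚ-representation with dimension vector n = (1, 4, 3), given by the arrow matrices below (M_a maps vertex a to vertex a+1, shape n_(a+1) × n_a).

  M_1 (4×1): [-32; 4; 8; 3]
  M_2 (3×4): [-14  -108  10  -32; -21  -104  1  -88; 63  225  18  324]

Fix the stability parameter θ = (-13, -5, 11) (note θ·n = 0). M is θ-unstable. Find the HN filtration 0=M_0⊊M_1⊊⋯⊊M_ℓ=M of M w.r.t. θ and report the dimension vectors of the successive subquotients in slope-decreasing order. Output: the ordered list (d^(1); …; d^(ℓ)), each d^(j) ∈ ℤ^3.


Interval decomposition of M: I[1,2], I[2,2], I[2,3]^2, I[3,3].
HN type (ℓ=3): μ^(1)=11; μ^(2)=-5; μ^(3)=-13

((0, 0, 3); (0, 4, 0); (1, 0, 0))


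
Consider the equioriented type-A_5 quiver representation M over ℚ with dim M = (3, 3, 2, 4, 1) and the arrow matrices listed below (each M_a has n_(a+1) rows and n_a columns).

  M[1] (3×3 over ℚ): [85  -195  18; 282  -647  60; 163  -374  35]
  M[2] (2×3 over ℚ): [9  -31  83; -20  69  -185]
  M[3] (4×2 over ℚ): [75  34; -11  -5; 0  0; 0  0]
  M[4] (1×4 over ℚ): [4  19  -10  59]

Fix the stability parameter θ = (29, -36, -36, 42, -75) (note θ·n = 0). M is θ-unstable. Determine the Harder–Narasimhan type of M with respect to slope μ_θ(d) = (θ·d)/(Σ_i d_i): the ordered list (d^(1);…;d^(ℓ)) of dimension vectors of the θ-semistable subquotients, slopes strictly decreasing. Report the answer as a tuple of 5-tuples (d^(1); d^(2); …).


Barcode: M ≅ I[1,2], I[1,4], I[1,5], I[4,4]^2. HN layers by μ_θ (4 steps, strictly decreasing):
  μ^(1)=42; μ^(2)=-7/2; μ^(3)=-43/3; μ^(4)=-76/5

((0, 0, 0, 3, 0); (1, 1, 0, 0, 0); (1, 1, 1, 0, 0); (1, 1, 1, 1, 1))


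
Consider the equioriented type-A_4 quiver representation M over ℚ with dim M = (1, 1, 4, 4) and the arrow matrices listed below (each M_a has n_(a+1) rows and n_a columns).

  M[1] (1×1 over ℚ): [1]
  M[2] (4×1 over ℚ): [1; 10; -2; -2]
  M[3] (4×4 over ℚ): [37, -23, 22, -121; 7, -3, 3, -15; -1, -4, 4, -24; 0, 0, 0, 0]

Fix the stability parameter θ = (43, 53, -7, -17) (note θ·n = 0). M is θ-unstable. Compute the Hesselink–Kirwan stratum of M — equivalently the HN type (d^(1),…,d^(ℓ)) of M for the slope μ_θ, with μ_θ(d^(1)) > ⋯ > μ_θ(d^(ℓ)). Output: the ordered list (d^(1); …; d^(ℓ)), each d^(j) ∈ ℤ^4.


Interval decomposition of M: I[1,4], I[3,3], I[3,4]^2, I[4,4].
HN type (ℓ=4): μ^(1)=18; μ^(2)=-7; μ^(3)=-12; μ^(4)=-17

((1, 1, 1, 1); (0, 0, 1, 0); (0, 0, 2, 2); (0, 0, 0, 1))


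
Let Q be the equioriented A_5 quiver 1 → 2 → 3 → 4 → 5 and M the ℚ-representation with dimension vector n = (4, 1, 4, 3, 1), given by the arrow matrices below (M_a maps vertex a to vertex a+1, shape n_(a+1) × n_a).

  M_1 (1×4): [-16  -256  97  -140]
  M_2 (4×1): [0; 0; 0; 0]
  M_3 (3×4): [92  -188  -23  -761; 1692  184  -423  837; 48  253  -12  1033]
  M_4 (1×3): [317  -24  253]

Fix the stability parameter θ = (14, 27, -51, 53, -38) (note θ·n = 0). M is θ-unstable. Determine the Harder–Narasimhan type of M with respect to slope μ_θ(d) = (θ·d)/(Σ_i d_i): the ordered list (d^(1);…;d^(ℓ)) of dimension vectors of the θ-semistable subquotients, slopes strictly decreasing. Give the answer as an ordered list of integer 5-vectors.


Via rank(M_{q-1}∘⋯∘M_p): M ≅ I[1,1]^3, I[1,2], I[3,3], I[3,4]^2, I[3,5].
μ_θ-semistable layers: μ^(1)=53; μ^(2)=27; μ^(3)=14; μ^(4)=15/2; μ^(5)=-51

((0, 0, 0, 2, 0); (0, 1, 0, 0, 0); (4, 0, 0, 0, 0); (0, 0, 0, 1, 1); (0, 0, 4, 0, 0))


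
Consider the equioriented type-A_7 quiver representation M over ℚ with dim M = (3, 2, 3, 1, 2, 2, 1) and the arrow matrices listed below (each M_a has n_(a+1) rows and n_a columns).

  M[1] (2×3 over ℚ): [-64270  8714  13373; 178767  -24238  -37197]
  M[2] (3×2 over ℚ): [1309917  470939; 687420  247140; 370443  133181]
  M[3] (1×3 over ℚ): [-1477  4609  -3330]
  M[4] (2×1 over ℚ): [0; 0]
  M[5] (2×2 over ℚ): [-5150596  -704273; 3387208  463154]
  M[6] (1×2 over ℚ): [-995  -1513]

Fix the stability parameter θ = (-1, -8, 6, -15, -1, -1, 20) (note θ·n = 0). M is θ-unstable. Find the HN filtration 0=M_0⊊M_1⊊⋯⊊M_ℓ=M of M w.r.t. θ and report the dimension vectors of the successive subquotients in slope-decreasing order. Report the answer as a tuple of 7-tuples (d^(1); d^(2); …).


Via rank(M_{q-1}∘⋯∘M_p): M ≅ I[1,1], I[1,2], I[1,4], I[3,3]^2, I[5,5], I[5,7], I[6,6].
μ_θ-semistable layers: μ^(1)=20; μ^(2)=6; μ^(3)=-1; μ^(4)=-9/2

((0, 0, 0, 0, 0, 0, 1); (0, 0, 2, 0, 0, 0, 0); (1, 0, 0, 0, 2, 2, 0); (2, 2, 1, 1, 0, 0, 0))


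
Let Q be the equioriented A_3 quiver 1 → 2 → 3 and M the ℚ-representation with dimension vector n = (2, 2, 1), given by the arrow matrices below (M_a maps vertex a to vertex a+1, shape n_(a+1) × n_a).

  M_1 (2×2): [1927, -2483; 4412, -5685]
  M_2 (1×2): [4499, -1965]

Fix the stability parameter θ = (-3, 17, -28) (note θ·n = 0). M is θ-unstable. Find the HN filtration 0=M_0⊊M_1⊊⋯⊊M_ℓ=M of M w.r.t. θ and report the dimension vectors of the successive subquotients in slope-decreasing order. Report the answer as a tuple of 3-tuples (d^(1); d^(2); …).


Via rank(M_{q-1}∘⋯∘M_p): M ≅ I[1,2], I[1,3].
μ_θ-semistable layers: μ^(1)=17; μ^(2)=-3; μ^(3)=-14/3

((0, 1, 0); (1, 0, 0); (1, 1, 1))


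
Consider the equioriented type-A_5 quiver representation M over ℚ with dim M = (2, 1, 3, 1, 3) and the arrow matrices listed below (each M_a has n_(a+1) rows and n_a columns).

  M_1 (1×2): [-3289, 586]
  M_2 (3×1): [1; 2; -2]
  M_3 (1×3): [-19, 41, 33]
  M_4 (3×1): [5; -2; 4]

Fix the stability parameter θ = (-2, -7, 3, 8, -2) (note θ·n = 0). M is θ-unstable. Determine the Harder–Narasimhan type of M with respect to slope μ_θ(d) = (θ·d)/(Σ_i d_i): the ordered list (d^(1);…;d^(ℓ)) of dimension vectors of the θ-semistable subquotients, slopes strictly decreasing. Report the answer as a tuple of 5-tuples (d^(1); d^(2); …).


Via rank(M_{q-1}∘⋯∘M_p): M ≅ I[1,1], I[1,5], I[3,3]^2, I[5,5]^2.
μ_θ-semistable layers: μ^(1)=3; μ^(2)=-2; μ^(3)=-9/2

((0, 0, 3, 1, 1); (1, 0, 0, 0, 2); (1, 1, 0, 0, 0))


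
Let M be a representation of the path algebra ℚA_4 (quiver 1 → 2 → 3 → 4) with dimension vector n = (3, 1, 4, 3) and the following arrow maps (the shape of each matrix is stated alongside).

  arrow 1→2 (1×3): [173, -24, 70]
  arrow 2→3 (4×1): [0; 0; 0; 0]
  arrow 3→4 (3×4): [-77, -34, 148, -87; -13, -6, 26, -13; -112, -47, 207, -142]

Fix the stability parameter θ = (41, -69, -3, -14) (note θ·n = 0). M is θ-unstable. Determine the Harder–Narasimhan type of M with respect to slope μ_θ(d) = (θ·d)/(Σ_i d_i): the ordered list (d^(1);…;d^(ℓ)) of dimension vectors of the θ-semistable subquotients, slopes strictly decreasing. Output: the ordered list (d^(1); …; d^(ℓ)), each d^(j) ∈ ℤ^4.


Barcode: M ≅ I[1,1]^2, I[1,2], I[3,3], I[3,4]^3. HN layers by μ_θ (4 steps, strictly decreasing):
  μ^(1)=41; μ^(2)=-3; μ^(3)=-17/2; μ^(4)=-14

((2, 0, 0, 0); (0, 0, 1, 0); (0, 0, 3, 3); (1, 1, 0, 0))


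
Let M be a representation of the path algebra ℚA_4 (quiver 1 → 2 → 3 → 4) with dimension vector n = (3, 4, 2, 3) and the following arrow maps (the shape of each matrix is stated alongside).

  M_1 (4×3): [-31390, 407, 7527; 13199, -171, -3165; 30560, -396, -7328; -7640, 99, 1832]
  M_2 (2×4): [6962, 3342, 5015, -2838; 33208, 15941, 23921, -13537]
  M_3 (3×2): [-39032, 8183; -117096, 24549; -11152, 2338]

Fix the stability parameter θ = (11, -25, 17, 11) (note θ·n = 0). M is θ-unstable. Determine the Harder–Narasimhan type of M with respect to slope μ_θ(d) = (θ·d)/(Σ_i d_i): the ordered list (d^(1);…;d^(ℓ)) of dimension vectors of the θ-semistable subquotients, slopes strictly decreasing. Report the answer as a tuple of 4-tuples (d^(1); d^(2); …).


Barcode: M ≅ I[1,2], I[1,3], I[1,4], I[2,2], I[4,4]^2. HN layers by μ_θ (5 steps, strictly decreasing):
  μ^(1)=17; μ^(2)=14; μ^(3)=11; μ^(4)=-7; μ^(5)=-25

((0, 0, 1, 0); (0, 0, 1, 1); (0, 0, 0, 2); (3, 3, 0, 0); (0, 1, 0, 0))


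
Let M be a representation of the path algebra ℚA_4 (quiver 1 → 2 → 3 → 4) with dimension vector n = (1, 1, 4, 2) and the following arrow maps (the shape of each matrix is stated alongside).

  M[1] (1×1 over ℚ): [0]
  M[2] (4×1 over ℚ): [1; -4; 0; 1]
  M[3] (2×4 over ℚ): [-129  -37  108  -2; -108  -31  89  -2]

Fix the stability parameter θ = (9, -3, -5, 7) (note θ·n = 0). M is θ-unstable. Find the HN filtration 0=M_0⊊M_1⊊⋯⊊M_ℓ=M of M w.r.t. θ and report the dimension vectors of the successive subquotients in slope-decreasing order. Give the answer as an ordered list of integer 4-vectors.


Barcode: M ≅ I[1,1], I[2,4], I[3,3]^2, I[3,4]. HN layers by μ_θ (4 steps, strictly decreasing):
  μ^(1)=9; μ^(2)=7; μ^(3)=-4; μ^(4)=-5

((1, 0, 0, 0); (0, 0, 0, 2); (0, 1, 1, 0); (0, 0, 3, 0))


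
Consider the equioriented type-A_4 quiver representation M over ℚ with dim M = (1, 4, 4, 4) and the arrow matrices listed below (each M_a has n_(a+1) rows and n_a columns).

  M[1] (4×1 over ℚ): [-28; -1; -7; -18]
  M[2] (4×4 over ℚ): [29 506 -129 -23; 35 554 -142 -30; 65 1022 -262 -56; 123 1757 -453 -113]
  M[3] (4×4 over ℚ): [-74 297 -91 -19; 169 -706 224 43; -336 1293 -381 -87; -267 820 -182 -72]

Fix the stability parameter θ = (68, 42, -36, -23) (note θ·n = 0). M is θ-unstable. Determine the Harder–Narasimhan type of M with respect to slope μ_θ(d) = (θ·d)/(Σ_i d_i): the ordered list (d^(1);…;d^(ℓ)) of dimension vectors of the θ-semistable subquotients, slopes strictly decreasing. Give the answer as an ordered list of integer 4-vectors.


Interval decomposition of M: I[1,4], I[2,4]^3.
HN type (ℓ=2): μ^(1)=51/4; μ^(2)=-17/3

((1, 1, 1, 1); (0, 3, 3, 3))


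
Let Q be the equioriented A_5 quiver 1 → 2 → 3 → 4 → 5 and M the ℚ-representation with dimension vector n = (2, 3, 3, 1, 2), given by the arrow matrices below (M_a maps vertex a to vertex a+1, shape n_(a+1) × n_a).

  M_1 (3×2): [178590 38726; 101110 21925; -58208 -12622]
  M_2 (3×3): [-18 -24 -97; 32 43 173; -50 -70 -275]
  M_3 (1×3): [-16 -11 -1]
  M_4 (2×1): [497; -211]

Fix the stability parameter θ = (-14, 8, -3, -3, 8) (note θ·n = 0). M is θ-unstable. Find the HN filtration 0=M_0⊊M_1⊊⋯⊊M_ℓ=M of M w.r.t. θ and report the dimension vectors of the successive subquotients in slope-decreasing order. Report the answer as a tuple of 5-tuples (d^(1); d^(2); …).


Interval decomposition of M: I[1,2], I[1,5], I[2,3], I[3,3], I[5,5].
HN type (ℓ=5): μ^(1)=8; μ^(2)=5/2; μ^(3)=2/3; μ^(4)=-3; μ^(5)=-14

((0, 1, 0, 0, 2); (0, 1, 1, 0, 0); (0, 1, 1, 1, 0); (0, 0, 1, 0, 0); (2, 0, 0, 0, 0))


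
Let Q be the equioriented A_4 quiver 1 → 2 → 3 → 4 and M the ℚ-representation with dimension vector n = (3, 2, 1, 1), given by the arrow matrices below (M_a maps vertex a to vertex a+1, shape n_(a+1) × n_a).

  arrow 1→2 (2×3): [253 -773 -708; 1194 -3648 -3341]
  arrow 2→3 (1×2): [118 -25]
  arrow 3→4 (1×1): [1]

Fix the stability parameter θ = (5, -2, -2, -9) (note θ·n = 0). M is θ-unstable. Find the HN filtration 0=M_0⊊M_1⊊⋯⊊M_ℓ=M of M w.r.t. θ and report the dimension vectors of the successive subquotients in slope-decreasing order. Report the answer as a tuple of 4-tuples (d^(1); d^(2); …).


Interval decomposition of M: I[1,1], I[1,2], I[1,4].
HN type (ℓ=3): μ^(1)=5; μ^(2)=3/2; μ^(3)=-2

((1, 0, 0, 0); (1, 1, 0, 0); (1, 1, 1, 1))


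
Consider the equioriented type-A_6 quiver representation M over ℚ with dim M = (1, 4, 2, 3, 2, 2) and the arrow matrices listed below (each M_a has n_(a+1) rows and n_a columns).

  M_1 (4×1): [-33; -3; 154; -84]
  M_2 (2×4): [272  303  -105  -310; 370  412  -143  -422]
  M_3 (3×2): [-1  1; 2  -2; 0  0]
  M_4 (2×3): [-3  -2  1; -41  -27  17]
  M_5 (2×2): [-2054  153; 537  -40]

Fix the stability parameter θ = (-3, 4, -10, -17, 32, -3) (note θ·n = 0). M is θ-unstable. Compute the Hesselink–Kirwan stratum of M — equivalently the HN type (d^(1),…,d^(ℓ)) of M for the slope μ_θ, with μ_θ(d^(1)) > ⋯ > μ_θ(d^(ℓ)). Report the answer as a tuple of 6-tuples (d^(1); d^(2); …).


Interval decomposition of M: I[1,6], I[2,2]^2, I[2,3], I[4,4], I[4,6].
HN type (ℓ=5): μ^(1)=29/2; μ^(2)=4; μ^(3)=-3; μ^(4)=-13/2; μ^(5)=-17

((0, 0, 0, 0, 2, 2); (0, 2, 0, 0, 0, 0); (0, 1, 1, 0, 0, 0); (1, 1, 1, 1, 0, 0); (0, 0, 0, 2, 0, 0))


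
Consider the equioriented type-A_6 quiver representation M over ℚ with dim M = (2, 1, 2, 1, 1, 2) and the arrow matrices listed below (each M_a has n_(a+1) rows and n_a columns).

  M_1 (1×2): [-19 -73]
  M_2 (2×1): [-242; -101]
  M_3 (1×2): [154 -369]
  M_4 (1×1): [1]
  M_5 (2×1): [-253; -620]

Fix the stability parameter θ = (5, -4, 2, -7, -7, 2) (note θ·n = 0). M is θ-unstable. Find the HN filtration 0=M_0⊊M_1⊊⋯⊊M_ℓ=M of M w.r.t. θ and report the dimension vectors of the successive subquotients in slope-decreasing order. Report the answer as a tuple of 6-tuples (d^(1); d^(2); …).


Barcode: M ≅ I[1,1], I[1,6], I[3,3], I[6,6]. HN layers by μ_θ (3 steps, strictly decreasing):
  μ^(1)=5; μ^(2)=2; μ^(3)=-11/5

((1, 0, 0, 0, 0, 0); (0, 0, 1, 0, 0, 2); (1, 1, 1, 1, 1, 0))


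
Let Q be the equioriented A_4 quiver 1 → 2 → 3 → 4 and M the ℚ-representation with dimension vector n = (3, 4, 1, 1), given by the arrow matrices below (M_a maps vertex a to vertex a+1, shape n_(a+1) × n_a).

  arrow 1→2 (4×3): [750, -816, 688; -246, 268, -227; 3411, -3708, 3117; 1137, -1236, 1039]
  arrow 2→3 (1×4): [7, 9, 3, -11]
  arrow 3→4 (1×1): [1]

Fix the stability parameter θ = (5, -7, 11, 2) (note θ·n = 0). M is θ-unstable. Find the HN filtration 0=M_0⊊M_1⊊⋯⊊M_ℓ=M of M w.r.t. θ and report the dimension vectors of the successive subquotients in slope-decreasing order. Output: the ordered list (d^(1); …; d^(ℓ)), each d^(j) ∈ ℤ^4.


Via rank(M_{q-1}∘⋯∘M_p): M ≅ I[1,1], I[1,2], I[1,4], I[2,2]^2.
μ_θ-semistable layers: μ^(1)=13/2; μ^(2)=5; μ^(3)=-1; μ^(4)=-7

((0, 0, 1, 1); (1, 0, 0, 0); (2, 2, 0, 0); (0, 2, 0, 0))


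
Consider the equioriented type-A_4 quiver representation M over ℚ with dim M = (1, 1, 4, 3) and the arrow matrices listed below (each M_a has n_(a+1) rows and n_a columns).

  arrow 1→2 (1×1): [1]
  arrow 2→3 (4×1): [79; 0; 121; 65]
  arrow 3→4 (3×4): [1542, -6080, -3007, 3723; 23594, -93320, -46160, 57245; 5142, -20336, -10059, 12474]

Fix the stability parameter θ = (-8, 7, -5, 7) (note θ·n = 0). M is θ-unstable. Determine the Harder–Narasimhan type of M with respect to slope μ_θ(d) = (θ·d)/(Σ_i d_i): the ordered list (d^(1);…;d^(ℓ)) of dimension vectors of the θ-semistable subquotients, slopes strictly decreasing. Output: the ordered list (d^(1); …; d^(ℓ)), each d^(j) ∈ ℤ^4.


Interval decomposition of M: I[1,4], I[3,3], I[3,4]^2.
HN type (ℓ=4): μ^(1)=7; μ^(2)=1; μ^(3)=-5; μ^(4)=-8

((0, 0, 0, 3); (0, 1, 1, 0); (0, 0, 3, 0); (1, 0, 0, 0))


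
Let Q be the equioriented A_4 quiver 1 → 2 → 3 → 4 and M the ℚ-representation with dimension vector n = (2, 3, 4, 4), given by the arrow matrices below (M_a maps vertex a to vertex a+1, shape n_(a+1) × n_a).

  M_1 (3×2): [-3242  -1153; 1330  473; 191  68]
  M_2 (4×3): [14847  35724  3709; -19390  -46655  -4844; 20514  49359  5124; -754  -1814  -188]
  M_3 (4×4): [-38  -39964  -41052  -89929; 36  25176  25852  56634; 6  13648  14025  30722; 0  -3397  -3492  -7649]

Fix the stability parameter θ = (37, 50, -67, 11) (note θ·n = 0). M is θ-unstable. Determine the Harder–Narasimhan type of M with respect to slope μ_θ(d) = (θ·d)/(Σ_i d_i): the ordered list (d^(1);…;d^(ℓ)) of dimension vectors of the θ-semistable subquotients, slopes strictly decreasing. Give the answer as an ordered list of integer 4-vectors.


Barcode: M ≅ I[1,4]^2, I[2,3], I[3,4], I[4,4]. HN layers by μ_θ (4 steps, strictly decreasing):
  μ^(1)=11; μ^(2)=20/3; μ^(3)=-17/2; μ^(4)=-67

((0, 0, 0, 4); (2, 2, 2, 0); (0, 1, 1, 0); (0, 0, 1, 0))


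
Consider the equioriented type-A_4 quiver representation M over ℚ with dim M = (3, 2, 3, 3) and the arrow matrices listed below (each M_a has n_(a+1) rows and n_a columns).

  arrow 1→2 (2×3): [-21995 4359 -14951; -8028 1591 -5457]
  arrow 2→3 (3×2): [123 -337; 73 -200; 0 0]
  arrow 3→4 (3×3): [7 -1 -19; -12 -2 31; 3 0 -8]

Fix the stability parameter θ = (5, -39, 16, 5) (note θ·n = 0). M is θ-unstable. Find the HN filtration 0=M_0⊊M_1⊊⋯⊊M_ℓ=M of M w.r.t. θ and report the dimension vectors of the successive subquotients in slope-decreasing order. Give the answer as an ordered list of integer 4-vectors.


Barcode: M ≅ I[1,1], I[1,4]^2, I[3,4]. HN layers by μ_θ (3 steps, strictly decreasing):
  μ^(1)=21/2; μ^(2)=5; μ^(3)=-17

((0, 0, 3, 3); (1, 0, 0, 0); (2, 2, 0, 0))


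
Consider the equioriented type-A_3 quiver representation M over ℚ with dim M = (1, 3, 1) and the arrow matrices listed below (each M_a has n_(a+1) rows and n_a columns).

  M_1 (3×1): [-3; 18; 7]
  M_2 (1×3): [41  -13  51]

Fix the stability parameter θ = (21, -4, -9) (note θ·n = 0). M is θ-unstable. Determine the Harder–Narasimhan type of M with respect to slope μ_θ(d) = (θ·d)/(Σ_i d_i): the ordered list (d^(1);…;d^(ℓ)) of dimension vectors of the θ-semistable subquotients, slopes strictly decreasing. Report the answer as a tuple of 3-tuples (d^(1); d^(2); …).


Barcode: M ≅ I[1,2], I[2,2], I[2,3]. HN layers by μ_θ (3 steps, strictly decreasing):
  μ^(1)=17/2; μ^(2)=-4; μ^(3)=-13/2

((1, 1, 0); (0, 1, 0); (0, 1, 1))


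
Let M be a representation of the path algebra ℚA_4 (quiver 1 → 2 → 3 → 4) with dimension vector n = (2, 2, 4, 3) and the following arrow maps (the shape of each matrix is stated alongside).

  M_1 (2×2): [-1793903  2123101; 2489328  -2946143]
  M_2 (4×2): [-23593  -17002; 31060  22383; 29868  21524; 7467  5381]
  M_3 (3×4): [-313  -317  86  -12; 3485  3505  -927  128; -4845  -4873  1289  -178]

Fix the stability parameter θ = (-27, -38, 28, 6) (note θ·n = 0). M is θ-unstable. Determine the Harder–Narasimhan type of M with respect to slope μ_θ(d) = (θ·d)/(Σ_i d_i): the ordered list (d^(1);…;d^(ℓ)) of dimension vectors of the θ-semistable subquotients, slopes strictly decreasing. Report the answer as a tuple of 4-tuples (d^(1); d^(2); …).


Via rank(M_{q-1}∘⋯∘M_p): M ≅ I[1,3], I[1,4], I[3,4]^2.
μ_θ-semistable layers: μ^(1)=28; μ^(2)=17; μ^(3)=-65/2

((0, 0, 1, 0); (0, 0, 3, 3); (2, 2, 0, 0))


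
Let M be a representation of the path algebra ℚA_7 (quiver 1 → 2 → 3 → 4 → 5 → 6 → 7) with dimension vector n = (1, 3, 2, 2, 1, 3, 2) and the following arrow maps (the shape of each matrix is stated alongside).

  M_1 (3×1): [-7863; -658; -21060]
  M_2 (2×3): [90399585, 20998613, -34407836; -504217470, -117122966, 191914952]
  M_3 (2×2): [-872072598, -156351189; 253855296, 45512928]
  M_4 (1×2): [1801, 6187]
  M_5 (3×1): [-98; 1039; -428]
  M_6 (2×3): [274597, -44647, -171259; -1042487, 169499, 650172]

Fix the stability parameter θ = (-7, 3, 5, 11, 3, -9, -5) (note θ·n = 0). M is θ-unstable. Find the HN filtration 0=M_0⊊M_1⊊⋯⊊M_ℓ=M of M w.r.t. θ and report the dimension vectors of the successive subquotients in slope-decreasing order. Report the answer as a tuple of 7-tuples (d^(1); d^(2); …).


Interval decomposition of M: I[1,3], I[2,2]^2, I[3,7], I[4,4], I[6,6], I[6,7].
HN type (ℓ=7): μ^(1)=11; μ^(2)=5; μ^(3)=3; μ^(4)=1; μ^(5)=-5; μ^(6)=-7; μ^(7)=-9

((0, 0, 0, 1, 0, 0, 0); (0, 0, 1, 0, 0, 0, 0); (0, 3, 0, 0, 0, 0, 0); (0, 0, 1, 1, 1, 1, 1); (0, 0, 0, 0, 0, 0, 1); (1, 0, 0, 0, 0, 0, 0); (0, 0, 0, 0, 0, 2, 0))
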